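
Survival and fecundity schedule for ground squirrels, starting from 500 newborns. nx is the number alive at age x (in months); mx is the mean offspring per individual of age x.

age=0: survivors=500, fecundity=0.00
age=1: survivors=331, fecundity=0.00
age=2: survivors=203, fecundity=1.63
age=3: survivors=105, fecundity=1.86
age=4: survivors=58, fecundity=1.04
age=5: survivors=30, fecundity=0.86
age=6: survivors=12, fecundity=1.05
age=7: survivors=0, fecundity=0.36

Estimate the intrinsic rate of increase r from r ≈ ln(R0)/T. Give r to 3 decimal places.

lx = nx/n0 = nx/500: 1, 0.662, 0.406, 0.21, 0.116, 0.06, 0.024, 0
R0 = Σ lx·mx = 0 + 0 + 0.66178 + 0.3906 + 0.12064 + 0.0516 + 0.0252 + 0 = 1.24982
Σ x·lx·mx = 3.38712; T = 3.38712/1.24982 = 2.71009…
r ≈ ln(R0)/T = ln(1.24982)/2.71009… = 0.08229… → 0.082

0.082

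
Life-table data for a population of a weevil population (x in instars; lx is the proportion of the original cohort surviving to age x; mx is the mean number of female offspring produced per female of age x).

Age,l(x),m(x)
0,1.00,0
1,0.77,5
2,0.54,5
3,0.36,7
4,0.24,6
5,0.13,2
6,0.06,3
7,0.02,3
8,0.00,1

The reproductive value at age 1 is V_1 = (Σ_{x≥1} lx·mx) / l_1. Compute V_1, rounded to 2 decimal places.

14.30

lx·mx for x ≥ 1: 3.85, 2.7, 2.52, 1.44, 0.26, 0.18, 0.06, 0 → sum = 11.01
V_1 = 11.01 / l_1 = 11.01 / 0.77 = 14.298701… → 14.30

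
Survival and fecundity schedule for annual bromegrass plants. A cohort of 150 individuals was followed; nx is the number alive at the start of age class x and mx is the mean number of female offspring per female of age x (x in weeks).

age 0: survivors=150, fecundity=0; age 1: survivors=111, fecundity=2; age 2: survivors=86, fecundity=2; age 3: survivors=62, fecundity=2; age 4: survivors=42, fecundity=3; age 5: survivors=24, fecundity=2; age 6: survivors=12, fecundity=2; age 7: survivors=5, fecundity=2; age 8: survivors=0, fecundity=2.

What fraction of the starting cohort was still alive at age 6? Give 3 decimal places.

l_6 = n_6/n_0 = 12/150 = 0.08 → 0.080

0.080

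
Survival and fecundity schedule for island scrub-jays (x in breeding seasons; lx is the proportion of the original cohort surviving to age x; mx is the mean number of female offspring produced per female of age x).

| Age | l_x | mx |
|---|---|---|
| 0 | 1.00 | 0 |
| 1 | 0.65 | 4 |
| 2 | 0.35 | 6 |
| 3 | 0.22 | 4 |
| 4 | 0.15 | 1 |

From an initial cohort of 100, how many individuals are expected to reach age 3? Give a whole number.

22

Expected survivors = N0 · l_3 = 100 × 0.22 = 22 → 22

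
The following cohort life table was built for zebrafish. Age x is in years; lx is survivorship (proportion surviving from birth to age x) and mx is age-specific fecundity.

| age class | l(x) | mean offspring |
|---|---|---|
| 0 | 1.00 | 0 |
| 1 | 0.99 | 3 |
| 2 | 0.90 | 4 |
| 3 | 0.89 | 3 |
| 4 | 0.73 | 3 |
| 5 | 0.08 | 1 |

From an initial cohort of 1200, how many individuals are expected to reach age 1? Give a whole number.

1188

Expected survivors = N0 · l_1 = 1200 × 0.99 = 1188 → 1188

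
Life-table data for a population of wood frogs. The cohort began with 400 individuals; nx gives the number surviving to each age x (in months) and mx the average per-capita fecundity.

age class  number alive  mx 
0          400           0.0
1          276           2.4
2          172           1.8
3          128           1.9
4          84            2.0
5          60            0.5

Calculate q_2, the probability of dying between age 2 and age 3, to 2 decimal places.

lx = nx/n0 = nx/400: 1, 0.69, 0.43, 0.32, 0.21, 0.15
q_2 = (l_2 − l_3) / l_2 = (0.43 − 0.32) / 0.43
     = 0.11 / 0.43 = 0.255814… → 0.26

0.26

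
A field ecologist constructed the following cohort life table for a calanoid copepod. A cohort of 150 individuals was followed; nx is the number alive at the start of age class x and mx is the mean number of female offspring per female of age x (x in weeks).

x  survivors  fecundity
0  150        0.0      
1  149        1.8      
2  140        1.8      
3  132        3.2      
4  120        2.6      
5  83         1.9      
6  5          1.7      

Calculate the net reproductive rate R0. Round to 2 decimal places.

lx = nx/n0 = nx/150: 1, 0.99333…, 0.93333…, 0.88, 0.8, 0.55333…, 0.03333…
lx·mx by age: 0, 1.788…, 1.68…, 2.816, 2.08, 1.051333…, 0.056667…
R0 = Σ lx·mx = 9.472… → 9.47

9.47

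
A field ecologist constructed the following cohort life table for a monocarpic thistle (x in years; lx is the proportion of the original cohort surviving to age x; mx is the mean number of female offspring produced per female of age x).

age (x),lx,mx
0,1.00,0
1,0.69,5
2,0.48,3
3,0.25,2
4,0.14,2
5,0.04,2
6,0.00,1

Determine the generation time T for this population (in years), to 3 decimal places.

lx·mx: 0, 3.45, 1.44, 0.5, 0.28, 0.08, 0 → R0 = 5.75
x·lx·mx: 0, 3.45, 2.88, 1.5, 1.12, 0.4, 0 → Σ = 9.35
T = 9.35 / 5.75 = 1.626087… → 1.626

1.626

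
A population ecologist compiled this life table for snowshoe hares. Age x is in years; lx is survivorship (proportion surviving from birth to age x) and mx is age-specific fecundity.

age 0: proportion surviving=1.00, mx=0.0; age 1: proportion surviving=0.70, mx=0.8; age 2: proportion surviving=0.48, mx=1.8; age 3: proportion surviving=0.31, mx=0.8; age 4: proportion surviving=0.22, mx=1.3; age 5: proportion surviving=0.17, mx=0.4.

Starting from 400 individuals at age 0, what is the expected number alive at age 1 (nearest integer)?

Expected survivors = N0 · l_1 = 400 × 0.70 = 280 → 280

280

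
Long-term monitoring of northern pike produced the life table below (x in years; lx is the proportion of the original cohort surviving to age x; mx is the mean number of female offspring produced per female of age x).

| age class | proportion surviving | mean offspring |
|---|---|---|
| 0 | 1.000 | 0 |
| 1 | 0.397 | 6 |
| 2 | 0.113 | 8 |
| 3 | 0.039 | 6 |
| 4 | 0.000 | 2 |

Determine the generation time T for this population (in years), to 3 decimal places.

lx·mx: 0, 2.382, 0.904, 0.234, 0 → R0 = 3.52
x·lx·mx: 0, 2.382, 1.808, 0.702, 0 → Σ = 4.892
T = 4.892 / 3.52 = 1.389773… → 1.390

1.390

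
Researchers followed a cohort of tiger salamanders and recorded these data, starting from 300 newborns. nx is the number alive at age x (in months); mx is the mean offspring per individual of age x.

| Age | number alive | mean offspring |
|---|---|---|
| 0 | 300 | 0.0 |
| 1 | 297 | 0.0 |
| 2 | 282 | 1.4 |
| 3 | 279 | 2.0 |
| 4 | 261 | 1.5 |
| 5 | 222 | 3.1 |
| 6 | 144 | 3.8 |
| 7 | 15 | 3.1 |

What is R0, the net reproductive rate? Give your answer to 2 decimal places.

lx = nx/n0 = nx/300: 1, 0.99, 0.94, 0.93, 0.87, 0.74, 0.48, 0.05
lx·mx by age: 0, 0, 1.316, 1.86, 1.305, 2.294, 1.824, 0.155
R0 = Σ lx·mx = 8.754 → 8.75

8.75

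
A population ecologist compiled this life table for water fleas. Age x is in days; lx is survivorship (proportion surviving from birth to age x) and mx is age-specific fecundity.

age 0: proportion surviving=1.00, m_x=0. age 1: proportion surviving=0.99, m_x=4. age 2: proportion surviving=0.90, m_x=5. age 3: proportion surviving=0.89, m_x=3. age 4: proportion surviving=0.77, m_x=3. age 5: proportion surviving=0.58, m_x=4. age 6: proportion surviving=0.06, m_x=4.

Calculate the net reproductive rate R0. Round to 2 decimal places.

lx·mx by age: 0, 3.96, 4.5, 2.67, 2.31, 2.32, 0.24
R0 = Σ lx·mx = 16 → 16.00

16.00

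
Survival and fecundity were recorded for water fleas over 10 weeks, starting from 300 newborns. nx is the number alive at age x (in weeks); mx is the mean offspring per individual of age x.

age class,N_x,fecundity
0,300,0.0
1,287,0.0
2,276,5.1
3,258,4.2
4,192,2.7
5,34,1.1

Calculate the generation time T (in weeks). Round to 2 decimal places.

lx = nx/n0 = nx/300: 1, 0.95667…, 0.92, 0.86, 0.64, 0.11333…
lx·mx: 0, 0, 4.692, 3.612, 1.728, 0.124667… → R0 = 10.156667…
x·lx·mx: 0, 0, 9.384, 10.836, 6.912, 0.623333… → Σ = 27.755333…
T = 27.755333… / 10.156667… = 2.732721… → 2.73

2.73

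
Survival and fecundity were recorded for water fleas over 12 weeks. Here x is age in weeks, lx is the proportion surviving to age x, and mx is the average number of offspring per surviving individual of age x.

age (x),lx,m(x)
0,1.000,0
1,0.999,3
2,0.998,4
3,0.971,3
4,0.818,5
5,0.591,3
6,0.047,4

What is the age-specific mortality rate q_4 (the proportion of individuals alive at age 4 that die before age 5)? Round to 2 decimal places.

0.28

q_4 = (l_4 − l_5) / l_4 = (0.818 − 0.591) / 0.818
     = 0.227 / 0.818 = 0.277506… → 0.28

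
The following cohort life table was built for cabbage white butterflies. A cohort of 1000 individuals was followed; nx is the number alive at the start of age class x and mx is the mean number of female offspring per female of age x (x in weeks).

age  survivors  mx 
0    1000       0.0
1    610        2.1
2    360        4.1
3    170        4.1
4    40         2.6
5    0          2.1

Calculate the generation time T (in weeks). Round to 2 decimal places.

lx = nx/n0 = nx/1000: 1, 0.61, 0.36, 0.17, 0.04, 0
lx·mx: 0, 1.281, 1.476, 0.697, 0.104, 0 → R0 = 3.558
x·lx·mx: 0, 1.281, 2.952, 2.091, 0.416, 0 → Σ = 6.74
T = 6.74 / 3.558 = 1.894323… → 1.89

1.89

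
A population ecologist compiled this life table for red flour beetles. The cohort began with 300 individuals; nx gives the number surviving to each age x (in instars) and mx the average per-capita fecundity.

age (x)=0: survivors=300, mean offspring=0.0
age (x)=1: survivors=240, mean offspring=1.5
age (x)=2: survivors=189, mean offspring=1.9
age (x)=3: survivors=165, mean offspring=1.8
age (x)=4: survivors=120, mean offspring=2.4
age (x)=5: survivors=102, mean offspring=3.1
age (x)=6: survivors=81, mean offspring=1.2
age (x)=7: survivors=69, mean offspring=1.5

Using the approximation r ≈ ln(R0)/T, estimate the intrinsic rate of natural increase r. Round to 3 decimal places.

lx = nx/n0 = nx/300: 1, 0.8, 0.63, 0.55, 0.4, 0.34, 0.27, 0.23
R0 = Σ lx·mx = 0 + 1.2 + 1.197 + 0.99 + 0.96 + 1.054 + 0.324 + 0.345 = 6.07
Σ x·lx·mx = 20.033; T = 20.033/6.07 = 3.30033…
r ≈ ln(R0)/T = ln(6.07)/3.30033… = 0.54642… → 0.546

0.546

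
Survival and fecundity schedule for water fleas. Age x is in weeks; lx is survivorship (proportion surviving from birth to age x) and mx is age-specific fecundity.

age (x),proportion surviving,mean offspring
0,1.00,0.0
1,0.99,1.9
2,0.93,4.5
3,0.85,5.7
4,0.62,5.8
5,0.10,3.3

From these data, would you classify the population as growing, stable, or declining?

growing

R0 = Σ lx·mx = 0 + 1.881 + 4.185 + 4.845 + 3.596 + 0.33 = 14.837
R0 > 1, so the population is growing.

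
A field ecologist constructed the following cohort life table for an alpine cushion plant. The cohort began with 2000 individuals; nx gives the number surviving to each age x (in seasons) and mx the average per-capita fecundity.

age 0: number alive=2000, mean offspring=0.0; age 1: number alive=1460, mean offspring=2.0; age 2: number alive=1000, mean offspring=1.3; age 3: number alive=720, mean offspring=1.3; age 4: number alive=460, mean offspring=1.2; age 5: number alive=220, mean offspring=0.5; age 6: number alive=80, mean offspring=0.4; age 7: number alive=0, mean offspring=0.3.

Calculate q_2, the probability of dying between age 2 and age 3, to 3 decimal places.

0.280

lx = nx/n0 = nx/2000: 1, 0.73, 0.5, 0.36, 0.23, 0.11, 0.04, 0
q_2 = (l_2 − l_3) / l_2 = (0.5 − 0.36) / 0.5
     = 0.14 / 0.5 = 0.28 → 0.280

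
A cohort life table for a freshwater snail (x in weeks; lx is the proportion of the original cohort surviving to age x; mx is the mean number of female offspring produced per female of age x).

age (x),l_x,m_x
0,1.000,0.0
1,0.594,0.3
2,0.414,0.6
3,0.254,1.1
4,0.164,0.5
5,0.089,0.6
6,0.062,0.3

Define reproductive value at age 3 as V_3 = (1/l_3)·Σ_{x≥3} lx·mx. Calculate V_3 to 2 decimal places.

lx·mx for x ≥ 3: 0.2794, 0.082, 0.0534, 0.0186 → sum = 0.4334
V_3 = 0.4334 / l_3 = 0.4334 / 0.254 = 1.706299… → 1.71

1.71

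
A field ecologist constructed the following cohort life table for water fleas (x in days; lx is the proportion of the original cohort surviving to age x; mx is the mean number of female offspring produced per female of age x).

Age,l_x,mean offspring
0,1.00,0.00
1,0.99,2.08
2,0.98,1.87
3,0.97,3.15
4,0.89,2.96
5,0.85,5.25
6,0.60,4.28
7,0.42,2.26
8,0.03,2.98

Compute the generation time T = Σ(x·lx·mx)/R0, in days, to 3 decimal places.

lx·mx: 0, 2.0592, 1.8326, 3.0555, 2.6344, 4.4625, 2.568, 0.9492, 0.0894 → R0 = 17.6508
x·lx·mx: 0, 2.0592, 3.6652, 9.1665, 10.5376, 22.3125, 15.408, 6.6444, 0.7152 → Σ = 70.5086
T = 70.5086 / 17.6508 = 3.99464… → 3.995

3.995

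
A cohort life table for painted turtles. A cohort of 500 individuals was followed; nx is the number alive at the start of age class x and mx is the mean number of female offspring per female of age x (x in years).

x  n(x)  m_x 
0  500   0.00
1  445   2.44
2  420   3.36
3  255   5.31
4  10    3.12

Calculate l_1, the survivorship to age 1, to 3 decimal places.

0.890

l_1 = n_1/n_0 = 445/500 = 0.89 → 0.890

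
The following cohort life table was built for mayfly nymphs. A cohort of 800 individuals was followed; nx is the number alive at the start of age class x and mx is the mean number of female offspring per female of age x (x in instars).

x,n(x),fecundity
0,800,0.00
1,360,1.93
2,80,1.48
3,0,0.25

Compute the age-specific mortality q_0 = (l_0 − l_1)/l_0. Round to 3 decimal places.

0.550

lx = nx/n0 = nx/800: 1, 0.45, 0.1, 0
q_0 = (l_0 − l_1) / l_0 = (1 − 0.45) / 1
     = 0.55 / 1 = 0.55 → 0.550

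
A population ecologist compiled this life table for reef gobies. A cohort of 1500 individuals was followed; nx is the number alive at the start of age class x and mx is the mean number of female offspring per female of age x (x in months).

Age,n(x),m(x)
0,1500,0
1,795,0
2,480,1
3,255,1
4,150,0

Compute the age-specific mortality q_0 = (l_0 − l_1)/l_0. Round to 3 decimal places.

0.470

lx = nx/n0 = nx/1500: 1, 0.53, 0.32, 0.17, 0.1
q_0 = (l_0 − l_1) / l_0 = (1 − 0.53) / 1
     = 0.47 / 1 = 0.47 → 0.470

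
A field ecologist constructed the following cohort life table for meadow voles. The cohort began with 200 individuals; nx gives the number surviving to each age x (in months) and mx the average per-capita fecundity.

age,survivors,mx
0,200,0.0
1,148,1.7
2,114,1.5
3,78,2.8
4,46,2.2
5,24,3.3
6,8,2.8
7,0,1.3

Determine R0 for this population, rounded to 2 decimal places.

4.22

lx = nx/n0 = nx/200: 1, 0.74, 0.57, 0.39, 0.23, 0.12, 0.04, 0
lx·mx by age: 0, 1.258, 0.855, 1.092, 0.506, 0.396, 0.112, 0
R0 = Σ lx·mx = 4.219 → 4.22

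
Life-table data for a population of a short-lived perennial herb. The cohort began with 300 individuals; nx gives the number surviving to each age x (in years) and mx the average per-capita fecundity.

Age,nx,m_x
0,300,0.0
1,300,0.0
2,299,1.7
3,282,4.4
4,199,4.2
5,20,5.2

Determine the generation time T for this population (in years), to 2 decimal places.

lx = nx/n0 = nx/300: 1, 1, 0.99667…, 0.94, 0.66333…, 0.06667…
lx·mx: 0, 0, 1.694333…, 4.136, 2.786…, 0.346667… → R0 = 8.963…
x·lx·mx: 0, 0, 3.388667…, 12.408, 11.144…, 1.733333… → Σ = 28.674…
T = 28.674… / 8.963… = 3.199152… → 3.20

3.20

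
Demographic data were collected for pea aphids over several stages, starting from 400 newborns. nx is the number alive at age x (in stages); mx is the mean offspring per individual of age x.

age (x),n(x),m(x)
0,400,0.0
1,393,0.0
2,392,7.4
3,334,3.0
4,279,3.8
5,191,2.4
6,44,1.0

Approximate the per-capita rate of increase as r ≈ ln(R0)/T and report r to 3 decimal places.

0.916

lx = nx/n0 = nx/400: 1, 0.9825, 0.98, 0.835, 0.6975, 0.4775, 0.11
R0 = Σ lx·mx = 0 + 0 + 7.252 + 2.505 + 2.6505 + 1.146 + 0.11 = 13.6635
Σ x·lx·mx = 39.011; T = 39.011/13.6635 = 2.85512…
r ≈ ln(R0)/T = ln(13.6635)/2.85512… = 0.9158… → 0.916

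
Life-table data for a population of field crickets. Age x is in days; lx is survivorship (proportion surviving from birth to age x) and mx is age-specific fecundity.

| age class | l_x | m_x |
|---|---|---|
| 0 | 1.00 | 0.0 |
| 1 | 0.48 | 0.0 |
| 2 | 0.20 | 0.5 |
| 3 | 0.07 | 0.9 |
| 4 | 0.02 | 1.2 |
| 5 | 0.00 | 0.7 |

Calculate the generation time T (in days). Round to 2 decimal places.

2.59

lx·mx: 0, 0, 0.1, 0.063, 0.024, 0 → R0 = 0.187
x·lx·mx: 0, 0, 0.2, 0.189, 0.096, 0 → Σ = 0.485
T = 0.485 / 0.187 = 2.593583… → 2.59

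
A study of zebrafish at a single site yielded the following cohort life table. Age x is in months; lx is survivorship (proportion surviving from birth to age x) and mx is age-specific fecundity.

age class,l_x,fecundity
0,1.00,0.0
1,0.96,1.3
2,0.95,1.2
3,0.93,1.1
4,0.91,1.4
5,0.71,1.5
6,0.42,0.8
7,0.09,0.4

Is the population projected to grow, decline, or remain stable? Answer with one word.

R0 = Σ lx·mx = 0 + 1.248 + 1.14 + 1.023 + 1.274 + 1.065 + 0.336 + 0.036 = 6.122
R0 > 1, so the population is growing.

growing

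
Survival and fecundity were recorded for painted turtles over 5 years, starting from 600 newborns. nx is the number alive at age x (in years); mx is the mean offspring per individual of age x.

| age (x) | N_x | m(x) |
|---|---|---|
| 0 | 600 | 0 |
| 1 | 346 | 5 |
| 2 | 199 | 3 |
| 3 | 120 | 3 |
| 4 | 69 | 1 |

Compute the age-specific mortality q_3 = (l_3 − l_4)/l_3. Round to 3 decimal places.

0.425

lx = nx/n0 = nx/600: 1, 0.57667…, 0.33167…, 0.2, 0.115
q_3 = (l_3 − l_4) / l_3 = (0.2 − 0.115) / 0.2
     = 0.085 / 0.2 = 0.425 → 0.425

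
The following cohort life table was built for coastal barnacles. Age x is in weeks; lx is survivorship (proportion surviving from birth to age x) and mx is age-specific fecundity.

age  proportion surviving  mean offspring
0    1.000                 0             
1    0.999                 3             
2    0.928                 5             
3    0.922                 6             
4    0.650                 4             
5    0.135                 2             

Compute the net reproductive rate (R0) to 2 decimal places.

lx·mx by age: 0, 2.997, 4.64, 5.532, 2.6, 0.27
R0 = Σ lx·mx = 16.039 → 16.04

16.04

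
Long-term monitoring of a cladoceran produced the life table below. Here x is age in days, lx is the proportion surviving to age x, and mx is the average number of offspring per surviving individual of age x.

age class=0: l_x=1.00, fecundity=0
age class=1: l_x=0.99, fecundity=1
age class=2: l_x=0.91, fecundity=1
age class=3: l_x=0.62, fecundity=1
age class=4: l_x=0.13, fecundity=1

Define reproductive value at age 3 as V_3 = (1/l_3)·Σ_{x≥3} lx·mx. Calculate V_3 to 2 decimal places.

1.21

lx·mx for x ≥ 3: 0.62, 0.13 → sum = 0.75
V_3 = 0.75 / l_3 = 0.75 / 0.62 = 1.209677… → 1.21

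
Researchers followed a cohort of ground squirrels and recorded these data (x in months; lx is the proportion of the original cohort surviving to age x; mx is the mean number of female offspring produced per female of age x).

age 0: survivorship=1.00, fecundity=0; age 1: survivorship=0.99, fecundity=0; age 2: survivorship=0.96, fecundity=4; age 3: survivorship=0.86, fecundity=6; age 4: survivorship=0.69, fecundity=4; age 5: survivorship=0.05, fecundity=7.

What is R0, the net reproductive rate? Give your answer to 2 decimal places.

12.11

lx·mx by age: 0, 0, 3.84, 5.16, 2.76, 0.35
R0 = Σ lx·mx = 12.11 → 12.11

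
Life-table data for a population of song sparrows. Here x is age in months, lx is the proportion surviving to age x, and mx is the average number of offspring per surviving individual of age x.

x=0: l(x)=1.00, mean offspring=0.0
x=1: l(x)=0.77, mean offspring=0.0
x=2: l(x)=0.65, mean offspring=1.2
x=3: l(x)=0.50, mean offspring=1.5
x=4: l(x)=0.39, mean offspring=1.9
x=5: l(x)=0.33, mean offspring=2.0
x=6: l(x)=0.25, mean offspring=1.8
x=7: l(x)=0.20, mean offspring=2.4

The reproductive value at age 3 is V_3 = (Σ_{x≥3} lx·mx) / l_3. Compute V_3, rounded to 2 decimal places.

lx·mx for x ≥ 3: 0.75, 0.741, 0.66, 0.45, 0.48 → sum = 3.081
V_3 = 3.081 / l_3 = 3.081 / 0.5 = 6.162 → 6.16

6.16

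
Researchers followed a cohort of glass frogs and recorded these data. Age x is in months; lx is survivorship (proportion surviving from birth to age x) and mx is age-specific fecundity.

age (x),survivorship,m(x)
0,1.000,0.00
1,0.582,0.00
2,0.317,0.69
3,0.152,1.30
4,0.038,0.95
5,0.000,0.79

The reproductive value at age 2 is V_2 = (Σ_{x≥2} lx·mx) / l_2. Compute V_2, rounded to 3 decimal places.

lx·mx for x ≥ 2: 0.21873, 0.1976, 0.0361, 0 → sum = 0.45243
V_2 = 0.45243 / l_2 = 0.45243 / 0.317 = 1.427224… → 1.427

1.427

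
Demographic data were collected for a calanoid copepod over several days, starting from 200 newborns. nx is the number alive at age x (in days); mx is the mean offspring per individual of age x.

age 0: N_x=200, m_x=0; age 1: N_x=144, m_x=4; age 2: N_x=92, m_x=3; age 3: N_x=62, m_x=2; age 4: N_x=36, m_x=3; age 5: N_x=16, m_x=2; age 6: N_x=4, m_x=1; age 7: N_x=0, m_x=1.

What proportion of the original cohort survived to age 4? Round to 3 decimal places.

l_4 = n_4/n_0 = 36/200 = 0.18 → 0.180

0.180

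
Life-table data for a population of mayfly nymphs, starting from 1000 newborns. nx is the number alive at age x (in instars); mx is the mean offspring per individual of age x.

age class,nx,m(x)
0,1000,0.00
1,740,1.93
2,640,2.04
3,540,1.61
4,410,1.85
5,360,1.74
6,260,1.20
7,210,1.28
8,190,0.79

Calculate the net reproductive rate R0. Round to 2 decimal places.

lx = nx/n0 = nx/1000: 1, 0.74, 0.64, 0.54, 0.41, 0.36, 0.26, 0.21, 0.19
lx·mx by age: 0, 1.4282, 1.3056, 0.8694, 0.7585, 0.6264, 0.312, 0.2688, 0.1501
R0 = Σ lx·mx = 5.719 → 5.72

5.72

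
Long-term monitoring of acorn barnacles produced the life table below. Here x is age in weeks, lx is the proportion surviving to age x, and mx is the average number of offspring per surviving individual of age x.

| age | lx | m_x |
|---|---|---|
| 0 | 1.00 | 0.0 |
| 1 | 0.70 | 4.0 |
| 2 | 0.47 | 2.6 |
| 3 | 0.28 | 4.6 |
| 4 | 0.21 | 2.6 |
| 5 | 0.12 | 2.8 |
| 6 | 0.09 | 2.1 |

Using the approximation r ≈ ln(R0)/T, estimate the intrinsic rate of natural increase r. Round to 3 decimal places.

0.838

R0 = Σ lx·mx = 0 + 2.8 + 1.222 + 1.288 + 0.546 + 0.336 + 0.189 = 6.381
Σ x·lx·mx = 14.106; T = 14.106/6.381 = 2.21063…
r ≈ ln(R0)/T = ln(6.381)/2.21063… = 0.83837… → 0.838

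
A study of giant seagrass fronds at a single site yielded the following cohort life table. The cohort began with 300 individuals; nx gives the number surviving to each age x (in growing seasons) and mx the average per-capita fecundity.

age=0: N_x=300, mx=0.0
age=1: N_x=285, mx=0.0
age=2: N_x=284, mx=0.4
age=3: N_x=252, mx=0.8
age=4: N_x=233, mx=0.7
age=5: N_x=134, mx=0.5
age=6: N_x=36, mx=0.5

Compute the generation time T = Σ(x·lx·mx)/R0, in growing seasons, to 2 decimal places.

3.42

lx = nx/n0 = nx/300: 1, 0.95, 0.94667…, 0.84, 0.77667…, 0.44667…, 0.12
lx·mx: 0, 0, 0.378667…, 0.672, 0.543667…, 0.223333…, 0.06 → R0 = 1.877667…
x·lx·mx: 0, 0, 0.757333…, 2.016, 2.174667…, 1.116667…, 0.36 → Σ = 6.424667…
T = 6.424667… / 1.877667… = 3.421623… → 3.42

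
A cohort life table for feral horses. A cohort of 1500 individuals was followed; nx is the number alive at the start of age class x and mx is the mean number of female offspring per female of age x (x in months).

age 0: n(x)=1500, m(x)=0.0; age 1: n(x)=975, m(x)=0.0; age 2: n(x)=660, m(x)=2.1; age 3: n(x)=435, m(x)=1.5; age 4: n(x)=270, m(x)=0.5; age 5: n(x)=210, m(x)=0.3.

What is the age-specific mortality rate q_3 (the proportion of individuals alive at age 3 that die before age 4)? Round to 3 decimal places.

0.379

lx = nx/n0 = nx/1500: 1, 0.65, 0.44, 0.29, 0.18, 0.14
q_3 = (l_3 − l_4) / l_3 = (0.29 − 0.18) / 0.29
     = 0.11 / 0.29 = 0.37931… → 0.379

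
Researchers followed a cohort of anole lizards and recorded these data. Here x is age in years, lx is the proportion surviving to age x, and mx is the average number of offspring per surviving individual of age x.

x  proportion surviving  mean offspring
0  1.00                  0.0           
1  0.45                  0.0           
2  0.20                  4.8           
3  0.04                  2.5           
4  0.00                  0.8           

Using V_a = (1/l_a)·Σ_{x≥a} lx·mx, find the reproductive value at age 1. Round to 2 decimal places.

lx·mx for x ≥ 1: 0, 0.96, 0.1, 0 → sum = 1.06
V_1 = 1.06 / l_1 = 1.06 / 0.45 = 2.355556… → 2.36

2.36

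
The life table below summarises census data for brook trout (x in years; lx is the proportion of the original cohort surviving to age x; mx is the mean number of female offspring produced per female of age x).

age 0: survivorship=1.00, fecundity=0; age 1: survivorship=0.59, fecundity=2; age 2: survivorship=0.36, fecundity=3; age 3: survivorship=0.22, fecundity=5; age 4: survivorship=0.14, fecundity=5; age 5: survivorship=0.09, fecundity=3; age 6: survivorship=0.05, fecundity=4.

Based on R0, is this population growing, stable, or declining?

growing

R0 = Σ lx·mx = 0 + 1.18 + 1.08 + 1.1 + 0.7 + 0.27 + 0.2 = 4.53
R0 > 1, so the population is growing.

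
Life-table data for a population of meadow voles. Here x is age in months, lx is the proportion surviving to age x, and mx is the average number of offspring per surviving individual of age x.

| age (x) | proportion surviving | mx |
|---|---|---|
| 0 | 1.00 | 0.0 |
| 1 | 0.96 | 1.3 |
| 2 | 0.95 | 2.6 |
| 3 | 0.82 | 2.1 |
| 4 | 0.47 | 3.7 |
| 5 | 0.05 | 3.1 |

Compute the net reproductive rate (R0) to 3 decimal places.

lx·mx by age: 0, 1.248, 2.47, 1.722, 1.739, 0.155
R0 = Σ lx·mx = 7.334 → 7.334

7.334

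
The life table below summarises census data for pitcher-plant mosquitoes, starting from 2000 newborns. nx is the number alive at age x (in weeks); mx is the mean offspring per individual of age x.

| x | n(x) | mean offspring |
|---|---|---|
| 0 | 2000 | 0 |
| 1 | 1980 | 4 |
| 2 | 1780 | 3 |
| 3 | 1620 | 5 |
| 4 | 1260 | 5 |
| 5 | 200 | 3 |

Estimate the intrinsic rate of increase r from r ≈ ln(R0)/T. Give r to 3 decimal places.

lx = nx/n0 = nx/2000: 1, 0.99, 0.89, 0.81, 0.63, 0.1
R0 = Σ lx·mx = 0 + 3.96 + 2.67 + 4.05 + 3.15 + 0.3 = 14.13
Σ x·lx·mx = 35.55; T = 35.55/14.13 = 2.51592…
r ≈ ln(R0)/T = ln(14.13)/2.51592… = 1.05262… → 1.053

1.053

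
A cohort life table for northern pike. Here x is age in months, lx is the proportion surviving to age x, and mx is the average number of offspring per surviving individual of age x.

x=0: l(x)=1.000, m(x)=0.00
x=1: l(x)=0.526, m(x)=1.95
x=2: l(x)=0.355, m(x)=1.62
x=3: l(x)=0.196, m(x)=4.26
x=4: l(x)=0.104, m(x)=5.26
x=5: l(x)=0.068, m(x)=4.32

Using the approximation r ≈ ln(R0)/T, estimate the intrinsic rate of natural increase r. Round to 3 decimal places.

R0 = Σ lx·mx = 0 + 1.0257 + 0.5751 + 0.83496 + 0.54704 + 0.29376 = 3.27656
Σ x·lx·mx = 8.33774; T = 8.33774/3.27656 = 2.54466…
r ≈ ln(R0)/T = ln(3.27656)/2.54466… = 0.46639… → 0.466

0.466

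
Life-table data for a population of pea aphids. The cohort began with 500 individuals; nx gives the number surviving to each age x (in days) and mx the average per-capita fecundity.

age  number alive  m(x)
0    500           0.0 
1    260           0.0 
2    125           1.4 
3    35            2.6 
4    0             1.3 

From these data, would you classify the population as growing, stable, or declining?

lx = nx/n0 = nx/500: 1, 0.52, 0.25, 0.07, 0
R0 = Σ lx·mx = 0 + 0 + 0.35 + 0.182 + 0 = 0.532
R0 < 1, so the population is declining.

declining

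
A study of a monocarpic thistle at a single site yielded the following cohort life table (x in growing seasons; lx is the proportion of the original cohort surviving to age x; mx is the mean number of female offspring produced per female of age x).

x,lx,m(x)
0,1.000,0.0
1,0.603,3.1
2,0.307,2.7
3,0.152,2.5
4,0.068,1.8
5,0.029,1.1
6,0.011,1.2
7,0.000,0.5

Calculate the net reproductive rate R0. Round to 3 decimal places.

lx·mx by age: 0, 1.8693, 0.8289, 0.38, 0.1224, 0.0319, 0.0132, 0
R0 = Σ lx·mx = 3.2457 → 3.246

3.246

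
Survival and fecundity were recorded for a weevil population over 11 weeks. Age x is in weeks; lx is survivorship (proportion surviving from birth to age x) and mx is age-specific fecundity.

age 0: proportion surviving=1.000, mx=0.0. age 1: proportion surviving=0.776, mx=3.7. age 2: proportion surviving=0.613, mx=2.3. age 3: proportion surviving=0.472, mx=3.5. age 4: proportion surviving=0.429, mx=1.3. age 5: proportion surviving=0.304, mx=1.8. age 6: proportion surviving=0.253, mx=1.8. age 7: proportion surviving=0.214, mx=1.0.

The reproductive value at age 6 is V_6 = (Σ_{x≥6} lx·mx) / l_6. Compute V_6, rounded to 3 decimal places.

lx·mx for x ≥ 6: 0.4554, 0.214 → sum = 0.6694
V_6 = 0.6694 / l_6 = 0.6694 / 0.253 = 2.64585… → 2.646

2.646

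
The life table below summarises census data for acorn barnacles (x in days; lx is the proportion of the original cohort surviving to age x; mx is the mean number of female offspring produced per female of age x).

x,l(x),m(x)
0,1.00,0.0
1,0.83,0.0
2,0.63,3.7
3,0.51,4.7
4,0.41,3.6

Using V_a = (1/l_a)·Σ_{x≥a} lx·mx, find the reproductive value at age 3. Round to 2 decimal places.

lx·mx for x ≥ 3: 2.397, 1.476 → sum = 3.873
V_3 = 3.873 / l_3 = 3.873 / 0.51 = 7.594118… → 7.59

7.59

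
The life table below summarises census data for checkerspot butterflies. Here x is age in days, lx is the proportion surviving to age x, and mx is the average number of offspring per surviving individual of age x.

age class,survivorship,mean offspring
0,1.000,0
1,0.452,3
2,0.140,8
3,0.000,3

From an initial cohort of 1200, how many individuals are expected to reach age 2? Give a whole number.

168

Expected survivors = N0 · l_2 = 1200 × 0.140 = 168 → 168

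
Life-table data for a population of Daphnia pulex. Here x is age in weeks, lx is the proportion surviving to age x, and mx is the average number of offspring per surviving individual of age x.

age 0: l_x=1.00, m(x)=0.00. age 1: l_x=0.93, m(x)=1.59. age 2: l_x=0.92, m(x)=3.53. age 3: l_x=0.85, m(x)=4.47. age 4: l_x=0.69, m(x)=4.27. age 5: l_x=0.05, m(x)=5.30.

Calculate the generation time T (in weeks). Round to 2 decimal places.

2.77

lx·mx: 0, 1.4787, 3.2476, 3.7995, 2.9463, 0.265 → R0 = 11.7371
x·lx·mx: 0, 1.4787, 6.4952, 11.3985, 11.7852, 1.325 → Σ = 32.4826
T = 32.4826 / 11.7371 = 2.767515… → 2.77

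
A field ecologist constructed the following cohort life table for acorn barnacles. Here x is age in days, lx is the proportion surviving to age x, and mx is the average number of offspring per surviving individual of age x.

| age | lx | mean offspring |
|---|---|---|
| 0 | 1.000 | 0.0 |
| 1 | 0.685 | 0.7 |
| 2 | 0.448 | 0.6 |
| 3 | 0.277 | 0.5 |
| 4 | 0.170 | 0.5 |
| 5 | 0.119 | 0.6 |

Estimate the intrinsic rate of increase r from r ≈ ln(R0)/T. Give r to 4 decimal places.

R0 = Σ lx·mx = 0 + 0.4795 + 0.2688 + 0.1385 + 0.085 + 0.0714 = 1.0432
Σ x·lx·mx = 2.1296; T = 2.1296/1.0432 = 2.04141…
r ≈ ln(R0)/T = ln(1.0432)/2.04141… = 0.020717… → 0.0207

0.0207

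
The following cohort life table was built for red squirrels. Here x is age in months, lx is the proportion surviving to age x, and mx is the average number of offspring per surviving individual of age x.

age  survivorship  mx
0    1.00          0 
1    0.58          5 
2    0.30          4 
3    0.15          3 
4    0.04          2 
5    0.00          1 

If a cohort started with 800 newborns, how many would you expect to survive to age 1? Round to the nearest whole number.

Expected survivors = N0 · l_1 = 800 × 0.58 = 464 → 464

464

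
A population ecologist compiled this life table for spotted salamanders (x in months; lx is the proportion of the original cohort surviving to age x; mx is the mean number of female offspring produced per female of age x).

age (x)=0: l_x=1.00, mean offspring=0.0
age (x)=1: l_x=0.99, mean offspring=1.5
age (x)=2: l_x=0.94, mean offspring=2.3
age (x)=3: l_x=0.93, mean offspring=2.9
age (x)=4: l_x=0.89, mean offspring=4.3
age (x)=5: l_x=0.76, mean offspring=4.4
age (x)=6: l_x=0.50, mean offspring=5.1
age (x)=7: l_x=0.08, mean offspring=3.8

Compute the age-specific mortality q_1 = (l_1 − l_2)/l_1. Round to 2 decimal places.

q_1 = (l_1 − l_2) / l_1 = (0.99 − 0.94) / 0.99
     = 0.05 / 0.99 = 0.050505… → 0.05

0.05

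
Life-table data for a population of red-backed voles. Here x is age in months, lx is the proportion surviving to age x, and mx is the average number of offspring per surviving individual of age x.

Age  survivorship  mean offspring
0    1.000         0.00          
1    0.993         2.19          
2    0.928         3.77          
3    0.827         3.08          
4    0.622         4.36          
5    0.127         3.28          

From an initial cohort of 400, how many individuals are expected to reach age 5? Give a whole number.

Expected survivors = N0 · l_5 = 400 × 0.127 = 50.8 → 51

51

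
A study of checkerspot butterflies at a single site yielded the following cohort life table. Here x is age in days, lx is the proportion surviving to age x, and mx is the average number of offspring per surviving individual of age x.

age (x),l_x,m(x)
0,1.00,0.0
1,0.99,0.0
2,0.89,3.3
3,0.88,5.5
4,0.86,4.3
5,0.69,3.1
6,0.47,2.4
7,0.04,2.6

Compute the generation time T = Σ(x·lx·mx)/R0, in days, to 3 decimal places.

3.595

lx·mx: 0, 0, 2.937, 4.84, 3.698, 2.139, 1.128, 0.104 → R0 = 14.846
x·lx·mx: 0, 0, 5.874, 14.52, 14.792, 10.695, 6.768, 0.728 → Σ = 53.377
T = 53.377 / 14.846 = 3.595379… → 3.595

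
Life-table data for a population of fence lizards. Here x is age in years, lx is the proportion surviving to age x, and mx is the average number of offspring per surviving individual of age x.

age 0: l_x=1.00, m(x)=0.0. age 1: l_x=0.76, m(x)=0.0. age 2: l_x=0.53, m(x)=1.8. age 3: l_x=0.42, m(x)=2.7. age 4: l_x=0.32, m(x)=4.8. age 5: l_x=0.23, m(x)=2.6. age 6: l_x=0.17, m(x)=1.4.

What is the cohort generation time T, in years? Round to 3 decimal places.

3.559

lx·mx: 0, 0, 0.954, 1.134, 1.536, 0.598, 0.238 → R0 = 4.46
x·lx·mx: 0, 0, 1.908, 3.402, 6.144, 2.99, 1.428 → Σ = 15.872
T = 15.872 / 4.46 = 3.558744… → 3.559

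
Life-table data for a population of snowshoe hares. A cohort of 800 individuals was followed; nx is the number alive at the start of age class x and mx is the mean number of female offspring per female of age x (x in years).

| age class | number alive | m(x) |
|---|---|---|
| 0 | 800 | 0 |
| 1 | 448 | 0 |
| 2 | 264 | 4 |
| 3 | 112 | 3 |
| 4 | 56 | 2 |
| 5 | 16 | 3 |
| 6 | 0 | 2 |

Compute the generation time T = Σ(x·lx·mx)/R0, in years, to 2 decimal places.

2.45

lx = nx/n0 = nx/800: 1, 0.56, 0.33, 0.14, 0.07, 0.02, 0
lx·mx: 0, 0, 1.32, 0.42, 0.14, 0.06, 0 → R0 = 1.94
x·lx·mx: 0, 0, 2.64, 1.26, 0.56, 0.3, 0 → Σ = 4.76
T = 4.76 / 1.94 = 2.453608… → 2.45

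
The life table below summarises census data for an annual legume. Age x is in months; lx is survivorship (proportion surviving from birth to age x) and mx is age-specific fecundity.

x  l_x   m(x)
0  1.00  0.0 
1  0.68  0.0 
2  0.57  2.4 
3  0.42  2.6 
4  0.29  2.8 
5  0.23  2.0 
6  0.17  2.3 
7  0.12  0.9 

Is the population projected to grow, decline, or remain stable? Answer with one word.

R0 = Σ lx·mx = 0 + 0 + 1.368 + 1.092 + 0.812 + 0.46 + 0.391 + 0.108 = 4.231
R0 > 1, so the population is growing.

growing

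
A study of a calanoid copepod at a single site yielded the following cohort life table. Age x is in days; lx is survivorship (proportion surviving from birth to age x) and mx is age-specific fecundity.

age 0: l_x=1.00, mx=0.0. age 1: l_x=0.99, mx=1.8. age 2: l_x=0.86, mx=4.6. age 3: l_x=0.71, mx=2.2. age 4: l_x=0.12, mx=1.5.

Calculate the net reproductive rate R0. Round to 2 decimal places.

lx·mx by age: 0, 1.782, 3.956, 1.562, 0.18
R0 = Σ lx·mx = 7.48 → 7.48

7.48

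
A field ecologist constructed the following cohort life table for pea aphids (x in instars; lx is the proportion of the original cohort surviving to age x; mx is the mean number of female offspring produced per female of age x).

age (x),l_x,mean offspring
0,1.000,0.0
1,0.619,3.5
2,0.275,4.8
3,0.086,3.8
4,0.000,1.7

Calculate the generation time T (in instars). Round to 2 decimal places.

1.52

lx·mx: 0, 2.1665, 1.32, 0.3268, 0 → R0 = 3.8133
x·lx·mx: 0, 2.1665, 2.64, 0.9804, 0 → Σ = 5.7869
T = 5.7869 / 3.8133 = 1.517557… → 1.52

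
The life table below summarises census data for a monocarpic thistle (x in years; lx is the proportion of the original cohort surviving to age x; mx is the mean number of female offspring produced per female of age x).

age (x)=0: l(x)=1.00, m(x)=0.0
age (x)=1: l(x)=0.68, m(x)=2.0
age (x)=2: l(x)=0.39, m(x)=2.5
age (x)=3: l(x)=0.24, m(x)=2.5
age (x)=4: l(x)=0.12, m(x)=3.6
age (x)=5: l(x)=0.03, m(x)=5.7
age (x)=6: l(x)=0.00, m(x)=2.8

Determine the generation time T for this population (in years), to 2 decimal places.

2.17

lx·mx: 0, 1.36, 0.975, 0.6, 0.432, 0.171, 0 → R0 = 3.538
x·lx·mx: 0, 1.36, 1.95, 1.8, 1.728, 0.855, 0 → Σ = 7.693
T = 7.693 / 3.538 = 2.174392… → 2.17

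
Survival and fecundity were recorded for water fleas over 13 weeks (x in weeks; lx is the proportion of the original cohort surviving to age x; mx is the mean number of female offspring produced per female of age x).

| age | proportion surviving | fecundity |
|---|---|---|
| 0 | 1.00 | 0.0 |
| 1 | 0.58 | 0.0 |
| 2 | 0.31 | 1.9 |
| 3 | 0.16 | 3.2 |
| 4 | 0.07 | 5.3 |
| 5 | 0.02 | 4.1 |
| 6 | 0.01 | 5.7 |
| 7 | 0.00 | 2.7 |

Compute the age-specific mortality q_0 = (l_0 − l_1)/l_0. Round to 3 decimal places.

0.420

q_0 = (l_0 − l_1) / l_0 = (1 − 0.58) / 1
     = 0.42 / 1 = 0.42 → 0.420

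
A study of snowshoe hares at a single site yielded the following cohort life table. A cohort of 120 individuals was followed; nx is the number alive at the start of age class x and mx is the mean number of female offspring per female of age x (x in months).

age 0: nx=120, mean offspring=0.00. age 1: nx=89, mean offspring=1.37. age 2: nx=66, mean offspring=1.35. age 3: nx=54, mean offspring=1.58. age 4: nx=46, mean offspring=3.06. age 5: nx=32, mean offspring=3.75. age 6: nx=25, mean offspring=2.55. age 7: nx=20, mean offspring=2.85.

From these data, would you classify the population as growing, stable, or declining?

growing

lx = nx/n0 = nx/120: 1, 0.74167…, 0.55, 0.45, 0.38333…, 0.26667…, 0.20833…, 0.16667…
R0 = Σ lx·mx = 0 + 1.016083… + 0.7425 + 0.711 + 1.173… + 1… + 0.53125… + 0.475… = 5.648833…
R0 > 1, so the population is growing.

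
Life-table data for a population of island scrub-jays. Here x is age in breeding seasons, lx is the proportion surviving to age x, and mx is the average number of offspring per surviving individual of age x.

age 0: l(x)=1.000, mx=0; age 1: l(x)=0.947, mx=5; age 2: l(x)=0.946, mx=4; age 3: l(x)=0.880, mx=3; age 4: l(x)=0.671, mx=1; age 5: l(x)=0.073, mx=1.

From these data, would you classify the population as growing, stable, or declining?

R0 = Σ lx·mx = 0 + 4.735 + 3.784 + 2.64 + 0.671 + 0.073 = 11.903
R0 > 1, so the population is growing.

growing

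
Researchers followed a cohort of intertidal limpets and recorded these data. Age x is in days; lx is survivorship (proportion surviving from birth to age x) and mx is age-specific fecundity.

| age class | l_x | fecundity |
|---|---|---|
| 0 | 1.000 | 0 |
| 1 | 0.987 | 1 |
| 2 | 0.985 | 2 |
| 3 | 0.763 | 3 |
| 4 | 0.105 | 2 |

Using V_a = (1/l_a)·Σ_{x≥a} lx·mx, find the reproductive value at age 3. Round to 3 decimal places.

lx·mx for x ≥ 3: 2.289, 0.21 → sum = 2.499
V_3 = 2.499 / l_3 = 2.499 / 0.763 = 3.275229… → 3.275

3.275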